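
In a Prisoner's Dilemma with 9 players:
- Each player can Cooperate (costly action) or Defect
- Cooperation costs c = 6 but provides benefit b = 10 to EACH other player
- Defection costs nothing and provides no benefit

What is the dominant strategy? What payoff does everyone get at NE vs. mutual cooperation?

Dominant: Defect; NE payoff = 0; Coop payoff = 74

Work:
Defect dominates (saves cost c = 6, benefit to others is external)
NE: All defect → everyone gets 0
If all cooperate: each receives (8)×10 - 6 = 74
Social dilemma: 74 > 0 but NE gives 0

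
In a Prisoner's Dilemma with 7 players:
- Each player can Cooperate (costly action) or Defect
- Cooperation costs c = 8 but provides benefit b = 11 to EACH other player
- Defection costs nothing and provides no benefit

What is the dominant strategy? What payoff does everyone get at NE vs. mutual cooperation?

Dominant: Defect; NE payoff = 0; Coop payoff = 58

Work:
Defect dominates (saves cost c = 8, benefit to others is external)
NE: All defect → everyone gets 0
If all cooperate: each receives (6)×11 - 8 = 58
Social dilemma: 58 > 0 but NE gives 0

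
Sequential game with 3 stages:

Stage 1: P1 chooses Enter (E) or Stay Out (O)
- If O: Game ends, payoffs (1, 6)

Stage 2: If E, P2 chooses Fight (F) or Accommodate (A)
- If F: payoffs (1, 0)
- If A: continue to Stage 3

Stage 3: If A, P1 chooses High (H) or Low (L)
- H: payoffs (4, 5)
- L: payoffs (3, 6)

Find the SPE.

SPE: (E, A, H); Outcome (4, 5)

Work:
Stage 3: P1 chooses H (4 vs 3)
Stage 2: P2: F->0, A->5 (anticipating H). Choose A
Stage 1: P1: O->1, E->4 (anticipating A, H). Choose E
SPE path: E -> A -> H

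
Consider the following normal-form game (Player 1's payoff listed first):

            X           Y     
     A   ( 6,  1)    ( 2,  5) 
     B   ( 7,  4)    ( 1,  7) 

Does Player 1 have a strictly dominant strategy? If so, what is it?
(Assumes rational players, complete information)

No strictly dominant strategy exists for Player 1

Work:
A strategy strictly dominates another if it gives a strictly higher payoff against every opponent action. Compare each pair of P1's strategies column-by-column:
  A vs B: [6 vs 7, 2 vs 1] → A does not strictly dominate B (column X: 6 ≤ 7)
  B vs A: [7 vs 6, 1 vs 2] → B does not strictly dominate A (column Y: 1 ≤ 2)
No single strategy strictly dominates all others → no strictly dominant strategy.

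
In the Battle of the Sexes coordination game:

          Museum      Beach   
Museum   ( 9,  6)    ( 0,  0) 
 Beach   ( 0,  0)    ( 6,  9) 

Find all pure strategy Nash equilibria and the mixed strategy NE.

Pure NE: (Museum, Museum) and (Beach, Beach); Mixed NE: p = 0.6, q = 0.4

Work:
Check pure NE:
(Museum, Museum): (9, 6) - no unilateral deviation beneficial
(Beach, Beach): (6, 9) - no unilateral deviation beneficial
Mixed NE: P1 plays Museum with p = 0.6, P2 plays Museum with q = 0.4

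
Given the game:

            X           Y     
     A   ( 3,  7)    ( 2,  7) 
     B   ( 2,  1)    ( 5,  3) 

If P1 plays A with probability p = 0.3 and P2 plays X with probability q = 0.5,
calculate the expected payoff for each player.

E[P1] = 3.2, E[P2] = 3.5

Work:
E[P1] = p·q·π₁(A,X) + p·(1-q)·π₁(A,Y) + (1-p)·q·π₁(B,X) + (1-p)·(1-q)·π₁(B,Y)
= 0.3·0.5·3 + 0.3·0.5·2 + 0.7·0.5·2 + 0.7·0.5·5
= 3.2

E[P2] = 3.5 (similar calculation)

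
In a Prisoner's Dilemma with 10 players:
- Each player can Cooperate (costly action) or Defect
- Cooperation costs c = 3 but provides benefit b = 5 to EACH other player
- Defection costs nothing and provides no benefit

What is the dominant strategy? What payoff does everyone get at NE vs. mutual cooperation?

Dominant: Defect; NE payoff = 0; Coop payoff = 42

Work:
Defect dominates (saves cost c = 3, benefit to others is external)
NE: All defect → everyone gets 0
If all cooperate: each receives (9)×5 - 3 = 42
Social dilemma: 42 > 0 but NE gives 0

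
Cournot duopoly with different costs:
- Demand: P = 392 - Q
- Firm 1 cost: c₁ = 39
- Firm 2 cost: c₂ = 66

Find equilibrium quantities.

q₁* = 126.67, q₂* = 99.67

Work:
Reaction: q₁ = (392 - 39 - q₂)/2
Reaction: q₂ = (392 - 66 - q₁)/2
Solve simultaneously:
q₁* = (392 - 2×39 + 66)/3 = 126.67
q₂* = (392 - 2×66 + 39)/3 = 99.67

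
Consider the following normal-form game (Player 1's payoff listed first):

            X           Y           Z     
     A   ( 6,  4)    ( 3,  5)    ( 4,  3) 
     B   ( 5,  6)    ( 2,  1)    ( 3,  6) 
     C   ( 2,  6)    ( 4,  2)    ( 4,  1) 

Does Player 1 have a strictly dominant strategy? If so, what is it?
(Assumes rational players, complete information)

No strictly dominant strategy exists for Player 1

Work:
A strategy strictly dominates another if it gives a strictly higher payoff against every opponent action. Compare each pair of P1's strategies column-by-column:
  A vs B: [6 vs 5, 3 vs 2, 4 vs 3] → A strictly dominates B
  A vs C: [6 vs 2, 3 vs 4, 4 vs 4] → A does not strictly dominate C (column Y: 3 ≤ 4)
  B vs A: [5 vs 6, 2 vs 3, 3 vs 4] → B does not strictly dominate A (column X: 5 ≤ 6)
  B vs C: [5 vs 2, 2 vs 4, 3 vs 4] → B does not strictly dominate C (column Y: 2 ≤ 4)
  C vs A: [2 vs 6, 4 vs 3, 4 vs 4] → C does not strictly dominate A (column X: 2 ≤ 6)
  C vs B: [2 vs 5, 4 vs 2, 4 vs 3] → C does not strictly dominate B (column X: 2 ≤ 5)
No single strategy strictly dominates all others → no strictly dominant strategy.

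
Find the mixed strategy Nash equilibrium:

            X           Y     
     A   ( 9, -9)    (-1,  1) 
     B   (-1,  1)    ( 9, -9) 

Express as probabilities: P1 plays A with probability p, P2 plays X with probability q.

p = 0.5, q = 0.5

Work:
Find probabilities that make opponent indifferent:
P2 chooses q to make P1 indifferent between A and B
P1 chooses p to make P2 indifferent between X and Y
Mixed NE: P1 plays (A: 0.5, B: 0.5), P2 plays (X: 0.5, Y: 0.5)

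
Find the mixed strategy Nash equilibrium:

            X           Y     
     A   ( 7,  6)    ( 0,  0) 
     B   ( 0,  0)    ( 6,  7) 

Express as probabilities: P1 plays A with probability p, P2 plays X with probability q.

p = 0.5385, q = 0.4615

Work:
Find probabilities that make opponent indifferent:
P2 chooses q to make P1 indifferent between A and B
P1 chooses p to make P2 indifferent between X and Y
Mixed NE: P1 plays (A: 0.5385, B: 0.4615), P2 plays (X: 0.4615, Y: 0.5385)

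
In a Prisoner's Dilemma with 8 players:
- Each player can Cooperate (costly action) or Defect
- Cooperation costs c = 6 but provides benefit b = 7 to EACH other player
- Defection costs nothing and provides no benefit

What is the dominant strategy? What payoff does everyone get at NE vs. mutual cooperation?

Dominant: Defect; NE payoff = 0; Coop payoff = 43

Work:
Defect dominates (saves cost c = 6, benefit to others is external)
NE: All defect → everyone gets 0
If all cooperate: each receives (7)×7 - 6 = 43
Social dilemma: 43 > 0 but NE gives 0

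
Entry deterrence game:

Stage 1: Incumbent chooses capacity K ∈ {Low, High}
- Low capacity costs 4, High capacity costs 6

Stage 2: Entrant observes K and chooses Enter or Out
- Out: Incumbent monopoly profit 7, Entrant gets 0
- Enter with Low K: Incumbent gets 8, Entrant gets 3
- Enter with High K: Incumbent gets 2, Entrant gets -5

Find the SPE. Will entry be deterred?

SPE: (Low, Enter|Low, Out|High); Entry not deterred. Incumbent net profit = 4, Entrant gets 3

Work:
After Low K: Entrant enters (3 > 0)
After High K: Entrant stays out (-5 < 0)
Incumbent: Low → 8−4=4, High → 7−6=1
Incumbent chooses Low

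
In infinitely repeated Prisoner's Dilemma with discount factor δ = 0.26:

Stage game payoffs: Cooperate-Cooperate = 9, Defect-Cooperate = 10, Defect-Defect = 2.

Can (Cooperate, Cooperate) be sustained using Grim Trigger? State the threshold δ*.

δ* = 0.125; since δ = 0.26 ≥ 0.125, cooperation can be sustained

Work:
For Grim Trigger:
Cooperate forever: 9/(1-δ)
Defect then punished: 10 + 2·δ/(1-δ)
Need: 9/(1-δ) ≥ 10 + 2·δ/(1-δ)
Solving: δ ≥ (T-R)/(T-P) = (10-9)/(10-2) = 0.125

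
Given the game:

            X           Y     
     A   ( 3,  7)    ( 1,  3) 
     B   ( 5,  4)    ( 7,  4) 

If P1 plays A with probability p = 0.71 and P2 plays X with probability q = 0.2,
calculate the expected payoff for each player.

E[P1] = 2.908, E[P2] = 3.858

Work:
E[P1] = p·q·π₁(A,X) + p·(1-q)·π₁(A,Y) + (1-p)·q·π₁(B,X) + (1-p)·(1-q)·π₁(B,Y)
= 0.71·0.2·3 + 0.71·0.8·1 + 0.29·0.2·5 + 0.29·0.8·7
= 2.908

E[P2] = 3.858 (similar calculation)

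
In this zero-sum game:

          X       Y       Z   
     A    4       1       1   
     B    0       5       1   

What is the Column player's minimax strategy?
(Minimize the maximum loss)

Column should play Z, value = 1

Work:
Column player minimizes Row's maximum payoff:
Column X: max payoff to Row = 4
Column Y: max payoff to Row = 5
Column Z: max payoff to Row = 1
Minimum is 1, achieved by column Z.
Minimax strategy: Z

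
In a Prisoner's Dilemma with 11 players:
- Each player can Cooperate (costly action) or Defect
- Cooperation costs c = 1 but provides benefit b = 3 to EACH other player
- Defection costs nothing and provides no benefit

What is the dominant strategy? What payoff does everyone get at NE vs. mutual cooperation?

Dominant: Defect; NE payoff = 0; Coop payoff = 29

Work:
Defect dominates (saves cost c = 1, benefit to others is external)
NE: All defect → everyone gets 0
If all cooperate: each receives (10)×3 - 1 = 29
Social dilemma: 29 > 0 but NE gives 0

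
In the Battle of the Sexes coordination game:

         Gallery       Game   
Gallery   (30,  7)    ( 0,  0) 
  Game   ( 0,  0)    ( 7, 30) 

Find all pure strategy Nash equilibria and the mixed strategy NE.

Pure NE: (Gallery, Gallery) and (Game, Game); Mixed NE: p = 0.8108, q = 0.1892

Work:
Check pure NE:
(Gallery, Gallery): (30, 7) - no unilateral deviation beneficial
(Game, Game): (7, 30) - no unilateral deviation beneficial
Mixed NE: P1 plays Gallery with p = 0.8108, P2 plays Gallery with q = 0.1892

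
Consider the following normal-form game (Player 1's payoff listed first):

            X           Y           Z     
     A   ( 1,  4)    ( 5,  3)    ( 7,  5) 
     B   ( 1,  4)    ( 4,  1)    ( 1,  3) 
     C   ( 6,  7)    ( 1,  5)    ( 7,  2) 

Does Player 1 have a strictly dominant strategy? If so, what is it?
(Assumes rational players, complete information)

No strictly dominant strategy exists for Player 1

Work:
A strategy strictly dominates another if it gives a strictly higher payoff against every opponent action. Compare each pair of P1's strategies column-by-column:
  A vs B: [1 vs 1, 5 vs 4, 7 vs 1] → A does not strictly dominate B (column X: 1 ≤ 1)
  A vs C: [1 vs 6, 5 vs 1, 7 vs 7] → A does not strictly dominate C (column X: 1 ≤ 6)
  B vs A: [1 vs 1, 4 vs 5, 1 vs 7] → B does not strictly dominate A (column X: 1 ≤ 1)
  B vs C: [1 vs 6, 4 vs 1, 1 vs 7] → B does not strictly dominate C (column X: 1 ≤ 6)
  C vs A: [6 vs 1, 1 vs 5, 7 vs 7] → C does not strictly dominate A (column Y: 1 ≤ 5)
  C vs B: [6 vs 1, 1 vs 4, 7 vs 1] → C does not strictly dominate B (column Y: 1 ≤ 4)
No single strategy strictly dominates all others → no strictly dominant strategy.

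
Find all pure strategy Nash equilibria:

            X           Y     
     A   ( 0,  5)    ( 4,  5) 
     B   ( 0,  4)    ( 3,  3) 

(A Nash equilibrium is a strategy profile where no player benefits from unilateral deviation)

Nash equilibrium: (A, X), (A, Y), (B, X)

Work:
Best responses:
  P1 vs X: payoffs [0, 0] → best response A/B (payoff 0)
  P1 vs Y: payoffs [4, 3] → best response A (payoff 4)
  P2 vs A: payoffs [5, 5] → best response X/Y (payoff 5)
  P2 vs B: payoffs [4, 3] → best response X (payoff 4)
Mutual best responses: (A,X), (A,Y), (B,X) → Nash equilibria.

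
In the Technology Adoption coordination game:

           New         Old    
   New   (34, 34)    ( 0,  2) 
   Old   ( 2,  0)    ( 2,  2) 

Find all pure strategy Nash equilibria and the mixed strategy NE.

Pure NE: (New, New) and (Old, Old); Mixed NE: p = 0.0588, q = 0.0588

Work:
Check pure NE:
(New, New): (34, 34) - no unilateral deviation beneficial
(Old, Old): (2, 2) - no unilateral deviation beneficial
Mixed NE: P1 plays New with p = 0.0588, P2 plays New with q = 0.0588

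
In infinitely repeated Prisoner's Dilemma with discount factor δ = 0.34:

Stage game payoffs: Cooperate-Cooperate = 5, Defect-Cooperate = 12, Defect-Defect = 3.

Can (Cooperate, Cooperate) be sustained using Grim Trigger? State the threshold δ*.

δ* = 0.7778; since δ = 0.34 < 0.7778, cooperation cannot be sustained

Work:
For Grim Trigger:
Cooperate forever: 5/(1-δ)
Defect then punished: 12 + 3·δ/(1-δ)
Need: 5/(1-δ) ≥ 12 + 3·δ/(1-δ)
Solving: δ ≥ (T-R)/(T-P) = (12-5)/(12-3) = 0.7778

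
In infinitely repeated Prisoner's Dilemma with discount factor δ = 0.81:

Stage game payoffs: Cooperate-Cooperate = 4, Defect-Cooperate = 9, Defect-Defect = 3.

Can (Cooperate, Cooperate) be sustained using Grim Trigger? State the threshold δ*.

δ* = 0.8333; since δ = 0.81 < 0.8333, cooperation cannot be sustained

Work:
For Grim Trigger:
Cooperate forever: 4/(1-δ)
Defect then punished: 9 + 3·δ/(1-δ)
Need: 4/(1-δ) ≥ 9 + 3·δ/(1-δ)
Solving: δ ≥ (T-R)/(T-P) = (9-4)/(9-3) = 0.8333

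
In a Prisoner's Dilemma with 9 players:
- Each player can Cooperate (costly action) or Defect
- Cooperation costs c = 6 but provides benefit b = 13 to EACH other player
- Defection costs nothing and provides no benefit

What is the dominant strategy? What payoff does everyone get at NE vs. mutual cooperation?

Dominant: Defect; NE payoff = 0; Coop payoff = 98

Work:
Defect dominates (saves cost c = 6, benefit to others is external)
NE: All defect → everyone gets 0
If all cooperate: each receives (8)×13 - 6 = 98
Social dilemma: 98 > 0 but NE gives 0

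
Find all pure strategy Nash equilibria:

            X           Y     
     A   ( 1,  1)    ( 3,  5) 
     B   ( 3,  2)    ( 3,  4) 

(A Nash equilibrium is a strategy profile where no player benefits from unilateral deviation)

Nash equilibrium: (A, Y), (B, Y)

Work:
Best responses:
  P1 vs X: payoffs [1, 3] → best response B (payoff 3)
  P1 vs Y: payoffs [3, 3] → best response A/B (payoff 3)
  P2 vs A: payoffs [1, 5] → best response Y (payoff 5)
  P2 vs B: payoffs [2, 4] → best response Y (payoff 4)
Mutual best responses: (A,Y), (B,Y) → Nash equilibria.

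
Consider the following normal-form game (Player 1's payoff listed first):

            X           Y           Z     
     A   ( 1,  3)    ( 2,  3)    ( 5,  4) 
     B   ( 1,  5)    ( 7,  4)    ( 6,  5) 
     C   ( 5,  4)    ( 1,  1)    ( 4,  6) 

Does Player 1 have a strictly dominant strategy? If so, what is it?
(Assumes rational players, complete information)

No strictly dominant strategy exists for Player 1

Work:
A strategy strictly dominates another if it gives a strictly higher payoff against every opponent action. Compare each pair of P1's strategies column-by-column:
  A vs B: [1 vs 1, 2 vs 7, 5 vs 6] → A does not strictly dominate B (column X: 1 ≤ 1)
  A vs C: [1 vs 5, 2 vs 1, 5 vs 4] → A does not strictly dominate C (column X: 1 ≤ 5)
  B vs A: [1 vs 1, 7 vs 2, 6 vs 5] → B does not strictly dominate A (column X: 1 ≤ 1)
  B vs C: [1 vs 5, 7 vs 1, 6 vs 4] → B does not strictly dominate C (column X: 1 ≤ 5)
  C vs A: [5 vs 1, 1 vs 2, 4 vs 5] → C does not strictly dominate A (column Y: 1 ≤ 2)
  C vs B: [5 vs 1, 1 vs 7, 4 vs 6] → C does not strictly dominate B (column Y: 1 ≤ 7)
No single strategy strictly dominates all others → no strictly dominant strategy.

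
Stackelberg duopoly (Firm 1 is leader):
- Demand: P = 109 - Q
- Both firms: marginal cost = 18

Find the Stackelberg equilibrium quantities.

q₁* (leader) = 45.5, q₂* (follower) = 22.75

Work:
Follower's reaction: q₂ = (a - c - q₁)/2
Leader substitutes: π₁ = q₁·(a - q₁ - (a-c-q₁)/2 - c)
FOC: q₁* = (109 - 18)/2 = 45.50
Then: q₂* = (109 - 18 - 45.5)/2 = 22.75
Leader has first-mover advantage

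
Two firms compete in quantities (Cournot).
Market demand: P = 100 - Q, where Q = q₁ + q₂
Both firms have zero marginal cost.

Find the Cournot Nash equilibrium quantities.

q₁* = q₂* = 33.33; P* = 33.33

Work:
Profit: π_i = P·q_i = (a - q_i - q_j)·q_i
FOC: ∂π_i/∂q_i = a - 2q_i - q_j = 0
Reaction function: q_i = (100 - q_j)/2
Symmetry: q* = 100/3 = 33.33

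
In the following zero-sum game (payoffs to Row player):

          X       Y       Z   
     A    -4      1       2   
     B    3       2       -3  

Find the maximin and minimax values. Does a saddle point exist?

Maximin = -3, Minimax = 2, Saddle: False

Work:
Row minimums: [-4, -3] → maximin = -3
Column maximums: [3, 2, 2] → minimax = 2
No saddle point (maximin ≠ minimax). Mixed strategy needed.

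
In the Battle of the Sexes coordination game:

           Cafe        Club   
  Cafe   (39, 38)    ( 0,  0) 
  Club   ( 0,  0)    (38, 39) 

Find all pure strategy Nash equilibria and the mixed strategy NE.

Pure NE: (Cafe, Cafe) and (Club, Club); Mixed NE: p = 0.5065, q = 0.4935

Work:
Check pure NE:
(Cafe, Cafe): (39, 38) - no unilateral deviation beneficial
(Club, Club): (38, 39) - no unilateral deviation beneficial
Mixed NE: P1 plays Cafe with p = 0.5065, P2 plays Cafe with q = 0.4935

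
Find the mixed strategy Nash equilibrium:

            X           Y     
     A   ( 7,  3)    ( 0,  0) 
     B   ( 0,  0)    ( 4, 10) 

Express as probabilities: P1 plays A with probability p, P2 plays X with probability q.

p = 0.7692, q = 0.3636

Work:
Find probabilities that make opponent indifferent:
P2 chooses q to make P1 indifferent between A and B
P1 chooses p to make P2 indifferent between X and Y
Mixed NE: P1 plays (A: 0.7692, B: 0.2308), P2 plays (X: 0.3636, Y: 0.6364)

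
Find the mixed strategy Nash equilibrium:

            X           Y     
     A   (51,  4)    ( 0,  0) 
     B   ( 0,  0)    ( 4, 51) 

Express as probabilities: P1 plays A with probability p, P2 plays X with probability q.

p = 0.9273, q = 0.0727

Work:
Find probabilities that make opponent indifferent:
P2 chooses q to make P1 indifferent between A and B
P1 chooses p to make P2 indifferent between X and Y
Mixed NE: P1 plays (A: 0.9273, B: 0.0727), P2 plays (X: 0.0727, Y: 0.9273)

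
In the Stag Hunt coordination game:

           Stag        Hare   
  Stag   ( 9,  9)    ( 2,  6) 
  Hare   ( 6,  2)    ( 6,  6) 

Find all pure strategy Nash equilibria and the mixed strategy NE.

Pure NE: (Stag, Stag) and (Hare, Hare); Mixed NE: p = 0.5714, q = 0.5714

Work:
Check pure NE:
(Stag, Stag): (9, 9) - no unilateral deviation beneficial
(Hare, Hare): (6, 6) - no unilateral deviation beneficial
Mixed NE: P1 plays Stag with p = 0.5714, P2 plays Stag with q = 0.5714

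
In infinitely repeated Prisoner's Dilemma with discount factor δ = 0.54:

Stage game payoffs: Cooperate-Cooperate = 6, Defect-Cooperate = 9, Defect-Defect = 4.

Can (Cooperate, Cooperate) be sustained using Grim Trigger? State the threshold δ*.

δ* = 0.6; since δ = 0.54 < 0.6, cooperation cannot be sustained

Work:
For Grim Trigger:
Cooperate forever: 6/(1-δ)
Defect then punished: 9 + 4·δ/(1-δ)
Need: 6/(1-δ) ≥ 9 + 4·δ/(1-δ)
Solving: δ ≥ (T-R)/(T-P) = (9-6)/(9-4) = 0.6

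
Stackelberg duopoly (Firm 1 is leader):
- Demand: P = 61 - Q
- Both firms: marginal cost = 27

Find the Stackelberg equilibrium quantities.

q₁* (leader) = 17.0, q₂* (follower) = 8.5

Work:
Follower's reaction: q₂ = (a - c - q₁)/2
Leader substitutes: π₁ = q₁·(a - q₁ - (a-c-q₁)/2 - c)
FOC: q₁* = (61 - 27)/2 = 17.00
Then: q₂* = (61 - 27 - 17.0)/2 = 8.50
Leader has first-mover advantage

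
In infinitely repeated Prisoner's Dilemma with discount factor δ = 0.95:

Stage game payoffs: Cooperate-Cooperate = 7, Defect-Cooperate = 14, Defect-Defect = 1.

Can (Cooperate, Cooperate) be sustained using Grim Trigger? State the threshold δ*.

δ* = 0.5385; since δ = 0.95 ≥ 0.5385, cooperation can be sustained

Work:
For Grim Trigger:
Cooperate forever: 7/(1-δ)
Defect then punished: 14 + 1·δ/(1-δ)
Need: 7/(1-δ) ≥ 14 + 1·δ/(1-δ)
Solving: δ ≥ (T-R)/(T-P) = (14-7)/(14-1) = 0.5385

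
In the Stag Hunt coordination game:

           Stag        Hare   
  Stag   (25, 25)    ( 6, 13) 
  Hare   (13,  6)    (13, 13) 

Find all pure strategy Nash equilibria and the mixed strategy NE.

Pure NE: (Stag, Stag) and (Hare, Hare); Mixed NE: p = 0.3684, q = 0.3684

Work:
Check pure NE:
(Stag, Stag): (25, 25) - no unilateral deviation beneficial
(Hare, Hare): (13, 13) - no unilateral deviation beneficial
Mixed NE: P1 plays Stag with p = 0.3684, P2 plays Stag with q = 0.3684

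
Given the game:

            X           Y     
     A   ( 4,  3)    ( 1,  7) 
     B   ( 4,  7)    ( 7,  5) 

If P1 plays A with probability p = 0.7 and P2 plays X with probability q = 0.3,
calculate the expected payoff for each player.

E[P1] = 3.16, E[P2] = 5.74

Work:
E[P1] = p·q·π₁(A,X) + p·(1-q)·π₁(A,Y) + (1-p)·q·π₁(B,X) + (1-p)·(1-q)·π₁(B,Y)
= 0.7·0.3·4 + 0.7·0.7·1 + 0.3·0.3·4 + 0.3·0.7·7
= 3.16

E[P2] = 5.74 (similar calculation)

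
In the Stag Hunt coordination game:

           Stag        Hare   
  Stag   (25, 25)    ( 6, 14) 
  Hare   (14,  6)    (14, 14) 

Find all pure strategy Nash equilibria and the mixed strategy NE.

Pure NE: (Stag, Stag) and (Hare, Hare); Mixed NE: p = 0.4211, q = 0.4211

Work:
Check pure NE:
(Stag, Stag): (25, 25) - no unilateral deviation beneficial
(Hare, Hare): (14, 14) - no unilateral deviation beneficial
Mixed NE: P1 plays Stag with p = 0.4211, P2 plays Stag with q = 0.4211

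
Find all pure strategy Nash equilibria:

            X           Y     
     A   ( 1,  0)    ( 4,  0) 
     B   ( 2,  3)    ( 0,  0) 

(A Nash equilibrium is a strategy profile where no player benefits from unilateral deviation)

Nash equilibrium: (A, Y), (B, X)

Work:
Best responses:
  P1 vs X: payoffs [1, 2] → best response B (payoff 2)
  P1 vs Y: payoffs [4, 0] → best response A (payoff 4)
  P2 vs A: payoffs [0, 0] → best response X/Y (payoff 0)
  P2 vs B: payoffs [3, 0] → best response X (payoff 3)
Mutual best responses: (A,Y), (B,X) → Nash equilibria.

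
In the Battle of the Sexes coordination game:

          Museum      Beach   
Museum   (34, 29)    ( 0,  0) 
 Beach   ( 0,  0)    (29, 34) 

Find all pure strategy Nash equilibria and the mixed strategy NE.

Pure NE: (Museum, Museum) and (Beach, Beach); Mixed NE: p = 0.5397, q = 0.4603

Work:
Check pure NE:
(Museum, Museum): (34, 29) - no unilateral deviation beneficial
(Beach, Beach): (29, 34) - no unilateral deviation beneficial
Mixed NE: P1 plays Museum with p = 0.5397, P2 plays Museum with q = 0.4603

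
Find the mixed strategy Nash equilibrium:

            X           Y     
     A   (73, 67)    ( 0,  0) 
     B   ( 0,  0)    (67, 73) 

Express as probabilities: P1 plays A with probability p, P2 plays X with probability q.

p = 0.5214, q = 0.4786

Work:
Find probabilities that make opponent indifferent:
P2 chooses q to make P1 indifferent between A and B
P1 chooses p to make P2 indifferent between X and Y
Mixed NE: P1 plays (A: 0.5214, B: 0.4786), P2 plays (X: 0.4786, Y: 0.5214)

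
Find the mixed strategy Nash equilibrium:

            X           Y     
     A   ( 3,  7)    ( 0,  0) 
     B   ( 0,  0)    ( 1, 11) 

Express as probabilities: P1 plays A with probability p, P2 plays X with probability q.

p = 0.6111, q = 0.25

Work:
Find probabilities that make opponent indifferent:
P2 chooses q to make P1 indifferent between A and B
P1 chooses p to make P2 indifferent between X and Y
Mixed NE: P1 plays (A: 0.6111, B: 0.3889), P2 plays (X: 0.25, Y: 0.75)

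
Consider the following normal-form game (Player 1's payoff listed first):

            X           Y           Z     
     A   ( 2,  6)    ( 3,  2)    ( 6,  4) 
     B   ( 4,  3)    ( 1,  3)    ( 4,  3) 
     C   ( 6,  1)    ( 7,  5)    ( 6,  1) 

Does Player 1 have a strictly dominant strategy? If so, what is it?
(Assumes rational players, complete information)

No strictly dominant strategy exists for Player 1

Work:
A strategy strictly dominates another if it gives a strictly higher payoff against every opponent action. Compare each pair of P1's strategies column-by-column:
  A vs B: [2 vs 4, 3 vs 1, 6 vs 4] → A does not strictly dominate B (column X: 2 ≤ 4)
  A vs C: [2 vs 6, 3 vs 7, 6 vs 6] → A does not strictly dominate C (column X: 2 ≤ 6)
  B vs A: [4 vs 2, 1 vs 3, 4 vs 6] → B does not strictly dominate A (column Y: 1 ≤ 3)
  B vs C: [4 vs 6, 1 vs 7, 4 vs 6] → B does not strictly dominate C (column X: 4 ≤ 6)
  C vs A: [6 vs 2, 7 vs 3, 6 vs 6] → C does not strictly dominate A (column Z: 6 ≤ 6)
  C vs B: [6 vs 4, 7 vs 1, 6 vs 4] → C strictly dominates B
No single strategy strictly dominates all others → no strictly dominant strategy.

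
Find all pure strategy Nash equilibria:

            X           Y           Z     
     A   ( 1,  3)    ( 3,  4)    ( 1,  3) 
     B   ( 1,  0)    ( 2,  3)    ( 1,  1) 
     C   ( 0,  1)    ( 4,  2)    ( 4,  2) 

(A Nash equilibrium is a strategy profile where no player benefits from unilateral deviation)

Nash equilibrium: (C, Y), (C, Z)

Work:
Best responses:
  P1 vs X: payoffs [1, 1, 0] → best response A/B (payoff 1)
  P1 vs Y: payoffs [3, 2, 4] → best response C (payoff 4)
  P1 vs Z: payoffs [1, 1, 4] → best response C (payoff 4)
  P2 vs A: payoffs [3, 4, 3] → best response Y (payoff 4)
  P2 vs B: payoffs [0, 3, 1] → best response Y (payoff 3)
  P2 vs C: payoffs [1, 2, 2] → best response Y/Z (payoff 2)
Mutual best responses: (C,Y), (C,Z) → Nash equilibria.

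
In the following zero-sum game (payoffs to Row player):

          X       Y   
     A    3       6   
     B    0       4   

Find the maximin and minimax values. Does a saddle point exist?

Maximin = 3, Minimax = 3, Saddle: True

Work:
Row minimums: [3, 0] → maximin = 3
Column maximums: [3, 6] → minimax = 3
Saddle point exists! Game value = 3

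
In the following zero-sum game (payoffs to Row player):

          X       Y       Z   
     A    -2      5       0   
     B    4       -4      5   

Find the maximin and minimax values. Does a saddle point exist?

Maximin = -2, Minimax = 4, Saddle: False

Work:
Row minimums: [-2, -4] → maximin = -2
Column maximums: [4, 5, 5] → minimax = 4
No saddle point (maximin ≠ minimax). Mixed strategy needed.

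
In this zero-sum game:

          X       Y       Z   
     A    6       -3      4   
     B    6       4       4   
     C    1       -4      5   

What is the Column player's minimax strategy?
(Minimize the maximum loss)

Column should play Y, value = 4

Work:
Column player minimizes Row's maximum payoff:
Column X: max payoff to Row = 6
Column Y: max payoff to Row = 4
Column Z: max payoff to Row = 5
Minimum is 4, achieved by column Y.
Minimax strategy: Y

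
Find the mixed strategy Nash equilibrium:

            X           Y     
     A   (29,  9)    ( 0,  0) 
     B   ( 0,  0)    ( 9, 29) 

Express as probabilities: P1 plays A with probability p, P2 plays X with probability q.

p = 0.7632, q = 0.2368

Work:
Find probabilities that make opponent indifferent:
P2 chooses q to make P1 indifferent between A and B
P1 chooses p to make P2 indifferent between X and Y
Mixed NE: P1 plays (A: 0.7632, B: 0.2368), P2 plays (X: 0.2368, Y: 0.7632)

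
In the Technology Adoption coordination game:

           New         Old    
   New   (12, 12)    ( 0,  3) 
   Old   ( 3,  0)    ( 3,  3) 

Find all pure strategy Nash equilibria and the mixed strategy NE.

Pure NE: (New, New) and (Old, Old); Mixed NE: p = 0.25, q = 0.25

Work:
Check pure NE:
(New, New): (12, 12) - no unilateral deviation beneficial
(Old, Old): (3, 3) - no unilateral deviation beneficial
Mixed NE: P1 plays New with p = 0.25, P2 plays New with q = 0.25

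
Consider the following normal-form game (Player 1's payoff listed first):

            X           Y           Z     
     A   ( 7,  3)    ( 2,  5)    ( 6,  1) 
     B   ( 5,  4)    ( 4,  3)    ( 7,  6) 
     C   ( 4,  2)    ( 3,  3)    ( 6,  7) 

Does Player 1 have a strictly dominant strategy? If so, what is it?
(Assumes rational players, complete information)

No strictly dominant strategy exists for Player 1

Work:
A strategy strictly dominates another if it gives a strictly higher payoff against every opponent action. Compare each pair of P1's strategies column-by-column:
  A vs B: [7 vs 5, 2 vs 4, 6 vs 7] → A does not strictly dominate B (column Y: 2 ≤ 4)
  A vs C: [7 vs 4, 2 vs 3, 6 vs 6] → A does not strictly dominate C (column Y: 2 ≤ 3)
  B vs A: [5 vs 7, 4 vs 2, 7 vs 6] → B does not strictly dominate A (column X: 5 ≤ 7)
  B vs C: [5 vs 4, 4 vs 3, 7 vs 6] → B strictly dominates C
  C vs A: [4 vs 7, 3 vs 2, 6 vs 6] → C does not strictly dominate A (column X: 4 ≤ 7)
  C vs B: [4 vs 5, 3 vs 4, 6 vs 7] → C does not strictly dominate B (column X: 4 ≤ 5)
No single strategy strictly dominates all others → no strictly dominant strategy.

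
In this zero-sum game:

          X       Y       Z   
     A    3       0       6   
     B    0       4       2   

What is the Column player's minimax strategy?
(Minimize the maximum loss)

Column should play X, value = 3

Work:
Column player minimizes Row's maximum payoff:
Column X: max payoff to Row = 3
Column Y: max payoff to Row = 4
Column Z: max payoff to Row = 6
Minimum is 3, achieved by column X.
Minimax strategy: X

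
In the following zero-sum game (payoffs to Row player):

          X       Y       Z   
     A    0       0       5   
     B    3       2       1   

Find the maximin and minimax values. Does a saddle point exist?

Maximin = 1, Minimax = 2, Saddle: False

Work:
Row minimums: [0, 1] → maximin = 1
Column maximums: [3, 2, 5] → minimax = 2
No saddle point (maximin ≠ minimax). Mixed strategy needed.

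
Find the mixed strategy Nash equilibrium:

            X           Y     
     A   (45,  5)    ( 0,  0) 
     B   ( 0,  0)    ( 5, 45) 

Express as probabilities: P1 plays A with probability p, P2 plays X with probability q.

p = 0.9, q = 0.1

Work:
Find probabilities that make opponent indifferent:
P2 chooses q to make P1 indifferent between A and B
P1 chooses p to make P2 indifferent between X and Y
Mixed NE: P1 plays (A: 0.9, B: 0.1), P2 plays (X: 0.1, Y: 0.9)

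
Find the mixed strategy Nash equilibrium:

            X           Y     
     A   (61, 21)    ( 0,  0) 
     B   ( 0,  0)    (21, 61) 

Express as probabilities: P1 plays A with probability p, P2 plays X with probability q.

p = 0.7439, q = 0.2561

Work:
Find probabilities that make opponent indifferent:
P2 chooses q to make P1 indifferent between A and B
P1 chooses p to make P2 indifferent between X and Y
Mixed NE: P1 plays (A: 0.7439, B: 0.2561), P2 plays (X: 0.2561, Y: 0.7439)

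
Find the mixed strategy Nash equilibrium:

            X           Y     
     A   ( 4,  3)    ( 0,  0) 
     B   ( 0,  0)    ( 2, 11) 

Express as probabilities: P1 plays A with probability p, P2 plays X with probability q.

p = 0.7857, q = 0.3333

Work:
Find probabilities that make opponent indifferent:
P2 chooses q to make P1 indifferent between A and B
P1 chooses p to make P2 indifferent between X and Y
Mixed NE: P1 plays (A: 0.7857, B: 0.2143), P2 plays (X: 0.3333, Y: 0.6667)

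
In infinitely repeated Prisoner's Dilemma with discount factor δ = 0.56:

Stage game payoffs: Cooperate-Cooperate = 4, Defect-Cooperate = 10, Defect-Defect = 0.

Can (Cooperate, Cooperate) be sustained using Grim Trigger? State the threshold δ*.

δ* = 0.6; since δ = 0.56 < 0.6, cooperation cannot be sustained

Work:
For Grim Trigger:
Cooperate forever: 4/(1-δ)
Defect then punished: 10 + 0·δ/(1-δ)
Need: 4/(1-δ) ≥ 10 + 0·δ/(1-δ)
Solving: δ ≥ (T-R)/(T-P) = (10-4)/(10-0) = 0.6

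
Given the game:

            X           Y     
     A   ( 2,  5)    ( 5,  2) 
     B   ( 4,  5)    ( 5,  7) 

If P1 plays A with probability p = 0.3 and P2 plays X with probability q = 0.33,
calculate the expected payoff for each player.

E[P1] = 4.472, E[P2] = 5.335

Work:
E[P1] = p·q·π₁(A,X) + p·(1-q)·π₁(A,Y) + (1-p)·q·π₁(B,X) + (1-p)·(1-q)·π₁(B,Y)
= 0.3·0.33·2 + 0.3·0.67·5 + 0.7·0.33·4 + 0.7·0.67·5
= 4.472

E[P2] = 5.335 (similar calculation)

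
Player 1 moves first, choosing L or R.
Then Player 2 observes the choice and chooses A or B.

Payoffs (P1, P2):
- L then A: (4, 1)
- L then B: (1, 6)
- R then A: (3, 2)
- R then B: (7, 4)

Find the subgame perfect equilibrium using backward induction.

P1 plays R, P2 plays B after L and B after R; Payoff (7, 4)

Work:
Backward induction:
After L: P2 chooses B → P1 gets 1
After R: P2 chooses B → P1 gets 7
P1 chooses R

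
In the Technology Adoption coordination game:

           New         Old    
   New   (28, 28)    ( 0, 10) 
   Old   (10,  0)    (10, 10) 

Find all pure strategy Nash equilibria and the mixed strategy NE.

Pure NE: (New, New) and (Old, Old); Mixed NE: p = 0.3571, q = 0.3571

Work:
Check pure NE:
(New, New): (28, 28) - no unilateral deviation beneficial
(Old, Old): (10, 10) - no unilateral deviation beneficial
Mixed NE: P1 plays New with p = 0.3571, P2 plays New with q = 0.3571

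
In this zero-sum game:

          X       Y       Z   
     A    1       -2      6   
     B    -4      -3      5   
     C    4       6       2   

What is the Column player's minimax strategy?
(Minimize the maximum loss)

Column should play X, value = 4

Work:
Column player minimizes Row's maximum payoff:
Column X: max payoff to Row = 4
Column Y: max payoff to Row = 6
Column Z: max payoff to Row = 6
Minimum is 4, achieved by column X.
Minimax strategy: X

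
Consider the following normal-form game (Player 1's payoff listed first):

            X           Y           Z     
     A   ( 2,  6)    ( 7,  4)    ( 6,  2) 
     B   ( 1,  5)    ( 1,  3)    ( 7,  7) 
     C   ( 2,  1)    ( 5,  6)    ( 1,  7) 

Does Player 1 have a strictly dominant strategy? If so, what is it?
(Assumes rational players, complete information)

No strictly dominant strategy exists for Player 1

Work:
A strategy strictly dominates another if it gives a strictly higher payoff against every opponent action. Compare each pair of P1's strategies column-by-column:
  A vs B: [2 vs 1, 7 vs 1, 6 vs 7] → A does not strictly dominate B (column Z: 6 ≤ 7)
  A vs C: [2 vs 2, 7 vs 5, 6 vs 1] → A does not strictly dominate C (column X: 2 ≤ 2)
  B vs A: [1 vs 2, 1 vs 7, 7 vs 6] → B does not strictly dominate A (column X: 1 ≤ 2)
  B vs C: [1 vs 2, 1 vs 5, 7 vs 1] → B does not strictly dominate C (column X: 1 ≤ 2)
  C vs A: [2 vs 2, 5 vs 7, 1 vs 6] → C does not strictly dominate A (column X: 2 ≤ 2)
  C vs B: [2 vs 1, 5 vs 1, 1 vs 7] → C does not strictly dominate B (column Z: 1 ≤ 7)
No single strategy strictly dominates all others → no strictly dominant strategy.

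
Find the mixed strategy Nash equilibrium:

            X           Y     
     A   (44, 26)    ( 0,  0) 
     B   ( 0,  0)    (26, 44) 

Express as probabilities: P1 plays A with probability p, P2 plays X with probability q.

p = 0.6286, q = 0.3714

Work:
Find probabilities that make opponent indifferent:
P2 chooses q to make P1 indifferent between A and B
P1 chooses p to make P2 indifferent between X and Y
Mixed NE: P1 plays (A: 0.6286, B: 0.3714), P2 plays (X: 0.3714, Y: 0.6286)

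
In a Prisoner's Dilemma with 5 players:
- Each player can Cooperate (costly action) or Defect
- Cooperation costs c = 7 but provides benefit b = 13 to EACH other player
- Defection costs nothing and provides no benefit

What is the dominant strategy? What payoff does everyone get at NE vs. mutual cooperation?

Dominant: Defect; NE payoff = 0; Coop payoff = 45

Work:
Defect dominates (saves cost c = 7, benefit to others is external)
NE: All defect → everyone gets 0
If all cooperate: each receives (4)×13 - 7 = 45
Social dilemma: 45 > 0 but NE gives 0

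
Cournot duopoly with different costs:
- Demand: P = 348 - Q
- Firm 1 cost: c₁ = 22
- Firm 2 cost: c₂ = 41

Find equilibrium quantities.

q₁* = 115.0, q₂* = 96.0

Work:
Reaction: q₁ = (348 - 22 - q₂)/2
Reaction: q₂ = (348 - 41 - q₁)/2
Solve simultaneously:
q₁* = (348 - 2×22 + 41)/3 = 115.0
q₂* = (348 - 2×41 + 22)/3 = 96.0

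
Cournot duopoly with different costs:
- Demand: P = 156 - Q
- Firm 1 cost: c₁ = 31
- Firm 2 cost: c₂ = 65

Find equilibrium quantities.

q₁* = 53.0, q₂* = 19.0

Work:
Reaction: q₁ = (156 - 31 - q₂)/2
Reaction: q₂ = (156 - 65 - q₁)/2
Solve simultaneously:
q₁* = (156 - 2×31 + 65)/3 = 53.0
q₂* = (156 - 2×65 + 31)/3 = 19.0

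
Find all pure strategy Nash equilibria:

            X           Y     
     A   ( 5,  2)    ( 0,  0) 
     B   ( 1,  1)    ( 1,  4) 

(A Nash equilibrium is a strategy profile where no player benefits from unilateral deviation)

Nash equilibrium: (A, X), (B, Y)

Work:
Best responses:
  P1 vs X: payoffs [5, 1] → best response A (payoff 5)
  P1 vs Y: payoffs [0, 1] → best response B (payoff 1)
  P2 vs A: payoffs [2, 0] → best response X (payoff 2)
  P2 vs B: payoffs [1, 4] → best response Y (payoff 4)
Mutual best responses: (A,X), (B,Y) → Nash equilibria.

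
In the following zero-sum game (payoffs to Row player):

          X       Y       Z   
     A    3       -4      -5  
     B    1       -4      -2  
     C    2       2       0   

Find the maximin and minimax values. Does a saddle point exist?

Maximin = 0, Minimax = 0, Saddle: True

Work:
Row minimums: [-5, -4, 0] → maximin = 0
Column maximums: [3, 2, 0] → minimax = 0
Saddle point exists! Game value = 0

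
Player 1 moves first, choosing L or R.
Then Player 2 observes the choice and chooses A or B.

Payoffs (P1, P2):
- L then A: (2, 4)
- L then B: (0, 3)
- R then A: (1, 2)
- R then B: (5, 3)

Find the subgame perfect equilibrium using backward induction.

P1 plays R, P2 plays A after L and B after R; Payoff (5, 3)

Work:
Backward induction:
After L: P2 chooses A → P1 gets 2
After R: P2 chooses B → P1 gets 5
P1 chooses R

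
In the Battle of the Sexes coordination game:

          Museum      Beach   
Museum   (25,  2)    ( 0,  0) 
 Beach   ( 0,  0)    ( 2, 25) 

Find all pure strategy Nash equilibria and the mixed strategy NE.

Pure NE: (Museum, Museum) and (Beach, Beach); Mixed NE: p = 0.9259, q = 0.0741

Work:
Check pure NE:
(Museum, Museum): (25, 2) - no unilateral deviation beneficial
(Beach, Beach): (2, 25) - no unilateral deviation beneficial
Mixed NE: P1 plays Museum with p = 0.9259, P2 plays Museum with q = 0.0741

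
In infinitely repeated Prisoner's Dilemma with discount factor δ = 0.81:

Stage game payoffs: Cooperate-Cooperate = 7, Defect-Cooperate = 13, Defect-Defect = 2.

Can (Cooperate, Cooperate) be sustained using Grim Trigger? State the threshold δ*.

δ* = 0.5455; since δ = 0.81 ≥ 0.5455, cooperation can be sustained

Work:
For Grim Trigger:
Cooperate forever: 7/(1-δ)
Defect then punished: 13 + 2·δ/(1-δ)
Need: 7/(1-δ) ≥ 13 + 2·δ/(1-δ)
Solving: δ ≥ (T-R)/(T-P) = (13-7)/(13-2) = 0.5455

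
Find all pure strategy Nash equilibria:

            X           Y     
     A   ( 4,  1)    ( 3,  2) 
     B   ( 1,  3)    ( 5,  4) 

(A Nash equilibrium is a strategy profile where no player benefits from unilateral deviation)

Nash equilibrium: (B, Y)

Work:
Best responses:
  P1 vs X: payoffs [4, 1] → best response A (payoff 4)
  P1 vs Y: payoffs [3, 5] → best response B (payoff 5)
  P2 vs A: payoffs [1, 2] → best response Y (payoff 2)
  P2 vs B: payoffs [3, 4] → best response Y (payoff 4)
Mutual best responses: (B,Y) → Nash equilibria.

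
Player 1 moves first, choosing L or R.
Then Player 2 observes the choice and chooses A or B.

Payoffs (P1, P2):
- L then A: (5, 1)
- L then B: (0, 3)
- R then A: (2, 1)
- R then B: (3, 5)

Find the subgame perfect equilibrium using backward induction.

P1 plays R, P2 plays B after L and B after R; Payoff (3, 5)

Work:
Backward induction:
After L: P2 chooses B → P1 gets 0
After R: P2 chooses B → P1 gets 3
P1 chooses R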